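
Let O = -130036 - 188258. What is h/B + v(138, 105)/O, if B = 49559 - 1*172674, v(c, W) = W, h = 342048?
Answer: -36294917729/13062255270 ≈ -2.7786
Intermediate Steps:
B = -123115 (B = 49559 - 172674 = -123115)
O = -318294
h/B + v(138, 105)/O = 342048/(-123115) + 105/(-318294) = 342048*(-1/123115) + 105*(-1/318294) = -342048/123115 - 35/106098 = -36294917729/13062255270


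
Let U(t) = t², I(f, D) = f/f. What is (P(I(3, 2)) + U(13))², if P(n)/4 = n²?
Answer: 29929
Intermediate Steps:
I(f, D) = 1
P(n) = 4*n²
(P(I(3, 2)) + U(13))² = (4*1² + 13²)² = (4*1 + 169)² = (4 + 169)² = 173² = 29929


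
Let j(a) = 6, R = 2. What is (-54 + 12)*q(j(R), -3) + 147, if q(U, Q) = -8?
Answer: 483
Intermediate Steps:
(-54 + 12)*q(j(R), -3) + 147 = (-54 + 12)*(-8) + 147 = -42*(-8) + 147 = 336 + 147 = 483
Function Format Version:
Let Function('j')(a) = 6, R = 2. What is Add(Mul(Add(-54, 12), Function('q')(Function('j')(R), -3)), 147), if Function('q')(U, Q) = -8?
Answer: 483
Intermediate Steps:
Add(Mul(Add(-54, 12), Function('q')(Function('j')(R), -3)), 147) = Add(Mul(Add(-54, 12), -8), 147) = Add(Mul(-42, -8), 147) = Add(336, 147) = 483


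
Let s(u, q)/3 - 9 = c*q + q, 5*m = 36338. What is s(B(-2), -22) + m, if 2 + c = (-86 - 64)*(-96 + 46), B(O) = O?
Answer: -2438197/5 ≈ -4.8764e+5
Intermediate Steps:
m = 36338/5 (m = (⅕)*36338 = 36338/5 ≈ 7267.6)
c = 7498 (c = -2 + (-86 - 64)*(-96 + 46) = -2 - 150*(-50) = -2 + 7500 = 7498)
s(u, q) = 27 + 22497*q (s(u, q) = 27 + 3*(7498*q + q) = 27 + 3*(7499*q) = 27 + 22497*q)
s(B(-2), -22) + m = (27 + 22497*(-22)) + 36338/5 = (27 - 494934) + 36338/5 = -494907 + 36338/5 = -2438197/5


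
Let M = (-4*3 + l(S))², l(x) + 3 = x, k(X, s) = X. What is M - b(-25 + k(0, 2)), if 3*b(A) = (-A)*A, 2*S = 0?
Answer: 1300/3 ≈ 433.33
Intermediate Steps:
S = 0 (S = (½)*0 = 0)
l(x) = -3 + x
b(A) = -A²/3 (b(A) = ((-A)*A)/3 = (-A²)/3 = -A²/3)
M = 225 (M = (-4*3 + (-3 + 0))² = (-12 - 3)² = (-15)² = 225)
M - b(-25 + k(0, 2)) = 225 - (-1)*(-25 + 0)²/3 = 225 - (-1)*(-25)²/3 = 225 - (-1)*625/3 = 225 - 1*(-625/3) = 225 + 625/3 = 1300/3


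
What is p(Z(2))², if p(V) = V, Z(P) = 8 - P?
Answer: 36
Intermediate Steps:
p(Z(2))² = (8 - 1*2)² = (8 - 2)² = 6² = 36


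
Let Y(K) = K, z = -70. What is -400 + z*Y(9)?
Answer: -1030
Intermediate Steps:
-400 + z*Y(9) = -400 - 70*9 = -400 - 630 = -1030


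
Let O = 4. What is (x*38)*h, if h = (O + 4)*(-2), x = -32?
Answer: 19456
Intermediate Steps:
h = -16 (h = (4 + 4)*(-2) = 8*(-2) = -16)
(x*38)*h = -32*38*(-16) = -1216*(-16) = 19456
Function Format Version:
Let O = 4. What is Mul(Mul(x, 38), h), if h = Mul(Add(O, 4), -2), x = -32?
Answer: 19456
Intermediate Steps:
h = -16 (h = Mul(Add(4, 4), -2) = Mul(8, -2) = -16)
Mul(Mul(x, 38), h) = Mul(Mul(-32, 38), -16) = Mul(-1216, -16) = 19456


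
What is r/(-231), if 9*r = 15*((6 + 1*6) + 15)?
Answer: -15/77 ≈ -0.19481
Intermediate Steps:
r = 45 (r = (15*((6 + 1*6) + 15))/9 = (15*((6 + 6) + 15))/9 = (15*(12 + 15))/9 = (15*27)/9 = (1/9)*405 = 45)
r/(-231) = 45/(-231) = 45*(-1/231) = -15/77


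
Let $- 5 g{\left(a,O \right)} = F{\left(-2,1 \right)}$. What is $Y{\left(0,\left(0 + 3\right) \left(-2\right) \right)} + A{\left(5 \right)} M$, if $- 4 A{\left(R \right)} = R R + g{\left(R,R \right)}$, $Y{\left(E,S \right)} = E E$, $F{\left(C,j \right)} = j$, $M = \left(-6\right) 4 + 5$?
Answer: $\frac{589}{5} \approx 117.8$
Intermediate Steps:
$M = -19$ ($M = -24 + 5 = -19$)
$g{\left(a,O \right)} = - \frac{1}{5}$ ($g{\left(a,O \right)} = \left(- \frac{1}{5}\right) 1 = - \frac{1}{5}$)
$Y{\left(E,S \right)} = E^{2}$
$A{\left(R \right)} = \frac{1}{20} - \frac{R^{2}}{4}$ ($A{\left(R \right)} = - \frac{R R - \frac{1}{5}}{4} = - \frac{R^{2} - \frac{1}{5}}{4} = - \frac{- \frac{1}{5} + R^{2}}{4} = \frac{1}{20} - \frac{R^{2}}{4}$)
$Y{\left(0,\left(0 + 3\right) \left(-2\right) \right)} + A{\left(5 \right)} M = 0^{2} + \left(\frac{1}{20} - \frac{5^{2}}{4}\right) \left(-19\right) = 0 + \left(\frac{1}{20} - \frac{25}{4}\right) \left(-19\right) = 0 - - \frac{589}{5} = 0 + \frac{589}{5} = \frac{589}{5}$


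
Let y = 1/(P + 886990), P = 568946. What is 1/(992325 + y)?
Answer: 1455936/1444761691201 ≈ 1.0077e-6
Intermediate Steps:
y = 1/1455936 (y = 1/(568946 + 886990) = 1/1455936 ≈ 6.8684e-7)
1/(992325 + y) = 1/(992325 + 1/1455936) = 1/(1444761691201/1455936) = 1455936/1444761691201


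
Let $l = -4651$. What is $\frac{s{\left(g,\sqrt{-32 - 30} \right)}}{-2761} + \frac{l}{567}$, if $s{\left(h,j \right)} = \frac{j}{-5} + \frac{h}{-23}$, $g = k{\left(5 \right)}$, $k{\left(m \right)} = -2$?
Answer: $- \frac{295353587}{36006201} + \frac{i \sqrt{62}}{13805} \approx -8.2029 + 0.00057037 i$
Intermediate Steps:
$g = -2$
$s{\left(h,j \right)} = - \frac{j}{5} - \frac{h}{23}$ ($s{\left(h,j \right)} = j \left(- \frac{1}{5}\right) + h \left(- \frac{1}{23}\right) = - \frac{j}{5} - \frac{h}{23}$)
$\frac{s{\left(g,\sqrt{-32 - 30} \right)}}{-2761} + \frac{l}{567} = \frac{- \frac{\sqrt{-32 - 30}}{5} - - \frac{2}{23}}{-2761} - \frac{4651}{567} = \left(- \frac{\sqrt{-62}}{5} + \frac{2}{23}\right) \left(- \frac{1}{2761}\right) - \frac{4651}{567} = \left(- \frac{i \sqrt{62}}{5} + \frac{2}{23}\right) \left(- \frac{1}{2761}\right) - \frac{4651}{567} = \left(\frac{2}{23} - \frac{i \sqrt{62}}{5}\right) \left(- \frac{1}{2761}\right) - \frac{4651}{567} = \left(- \frac{2}{63503} + \frac{i \sqrt{62}}{13805}\right) - \frac{4651}{567} = - \frac{295353587}{36006201} + \frac{i \sqrt{62}}{13805}$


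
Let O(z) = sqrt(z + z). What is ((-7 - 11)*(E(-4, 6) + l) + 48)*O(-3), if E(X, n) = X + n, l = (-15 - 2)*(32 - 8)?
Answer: 7356*I*sqrt(6) ≈ 18018.0*I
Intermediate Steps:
l = -408 (l = -17*24 = -408)
O(z) = sqrt(2)*sqrt(z) (O(z) = sqrt(2*z) = sqrt(2)*sqrt(z))
((-7 - 11)*(E(-4, 6) + l) + 48)*O(-3) = ((-7 - 11)*((-4 + 6) - 408) + 48)*(sqrt(2)*sqrt(-3)) = (-18*(2 - 408) + 48)*(sqrt(2)*(I*sqrt(3))) = (-18*(-406) + 48)*(I*sqrt(6)) = (7308 + 48)*(I*sqrt(6)) = 7356*(I*sqrt(6)) = 7356*I*sqrt(6)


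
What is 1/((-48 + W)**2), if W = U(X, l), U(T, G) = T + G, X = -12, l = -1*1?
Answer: 1/3721 ≈ 0.00026874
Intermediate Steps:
l = -1
U(T, G) = G + T
W = -13 (W = -1 - 12 = -13)
1/((-48 + W)**2) = 1/((-48 - 13)**2) = 1/((-61)**2) = 1/3721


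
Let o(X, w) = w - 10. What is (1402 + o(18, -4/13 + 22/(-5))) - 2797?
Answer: -91631/65 ≈ -1409.7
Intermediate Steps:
o(X, w) = -10 + w
(1402 + o(18, -4/13 + 22/(-5))) - 2797 = (1402 + (-10 + (-4/13 + 22/(-5)))) - 2797 = (1402 + (-10 + (-4*1/13 + 22*(-1/5)))) - 2797 = (1402 + (-10 + (-4/13 - 22/5))) - 2797 = (1402 + (-10 - 306/65)) - 2797 = (1402 - 956/65) - 2797 = 90174/65 - 2797 = -91631/65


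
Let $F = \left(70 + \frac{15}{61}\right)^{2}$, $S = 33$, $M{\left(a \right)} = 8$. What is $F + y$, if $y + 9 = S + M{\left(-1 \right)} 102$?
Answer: $\frac{21486865}{3721} \approx 5774.5$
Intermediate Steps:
$y = 840$ ($y = -9 + \left(33 + 8 \cdot 102\right) = -9 + \left(33 + 816\right) = -9 + 849 = 840$)
$F = \frac{18361225}{3721}$ ($F = \left(70 + 15 \cdot \frac{1}{61}\right)^{2} = \left(70 + \frac{15}{61}\right)^{2} = \left(\frac{4285}{61}\right)^{2} = \frac{18361225}{3721} \approx 4934.5$)
$F + y = \frac{18361225}{3721} + 840 = \frac{21486865}{3721}$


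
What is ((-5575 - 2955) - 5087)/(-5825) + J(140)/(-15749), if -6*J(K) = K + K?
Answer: 644177899/275213775 ≈ 2.3406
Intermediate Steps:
J(K) = -K/3 (J(K) = -(K + K)/6 = -K/3)
((-5575 - 2955) - 5087)/(-5825) + J(140)/(-15749) = ((-5575 - 2955) - 5087)/(-5825) - ⅓*140/(-15749) = (-8530 - 5087)*(-1/5825) - 140/3*(-1/15749) = -13617*(-1/5825) + 140/47247 = 13617/5825 + 140/47247 = 644177899/275213775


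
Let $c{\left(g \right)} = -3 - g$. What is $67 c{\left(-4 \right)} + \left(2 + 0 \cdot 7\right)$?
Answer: $69$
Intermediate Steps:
$67 c{\left(-4 \right)} + \left(2 + 0 \cdot 7\right) = 67 \left(-3 - -4\right) + \left(2 + 0 \cdot 7\right) = 67 \left(-3 + 4\right) + \left(2 + 0\right) = 67 \cdot 1 + 2 = 67 + 2 = 69$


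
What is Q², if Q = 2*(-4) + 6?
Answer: 4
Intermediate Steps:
Q = -2 (Q = -8 + 6 = -2)
Q² = (-2)² = 4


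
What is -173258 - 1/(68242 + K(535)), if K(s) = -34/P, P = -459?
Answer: -319234102315/1842536 ≈ -1.7326e+5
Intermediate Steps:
K(s) = 2/27 (K(s) = -34/(-459) = -34*(-1/459) = 2/27)
-173258 - 1/(68242 + K(535)) = -173258 - 1/(68242 + 2/27) = -173258 - 1/1842536/27 = -173258 - 1*27/1842536 = -173258 - 27/1842536 = -319234102315/1842536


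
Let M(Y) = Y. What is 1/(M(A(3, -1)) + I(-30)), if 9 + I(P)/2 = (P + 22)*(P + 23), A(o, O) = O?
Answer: 1/93 ≈ 0.010753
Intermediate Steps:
I(P) = -18 + 2*(22 + P)*(23 + P) (I(P) = -18 + 2*((P + 22)*(P + 23)) = -18 + 2*((22 + P)*(23 + P)) = -18 + 2*(22 + P)*(23 + P))
1/(M(A(3, -1)) + I(-30)) = 1/(-1 + (994 + 2*(-30)² + 90*(-30))) = 1/(-1 + (994 + 2*900 - 2700)) = 1/(-1 + (994 + 1800 - 2700)) = 1/(-1 + 94) = 1/93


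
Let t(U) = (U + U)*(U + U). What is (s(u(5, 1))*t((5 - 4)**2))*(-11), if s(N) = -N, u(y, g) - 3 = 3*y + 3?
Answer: 924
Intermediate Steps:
u(y, g) = 6 + 3*y (u(y, g) = 3 + (3*y + 3) = 3 + (3 + 3*y) = 6 + 3*y)
t(U) = 4*U**2 (t(U) = (2*U)*(2*U) = 4*U**2)
(s(u(5, 1))*t((5 - 4)**2))*(-11) = ((-(6 + 3*5))*(4*((5 - 4)**2)**2))*(-11) = ((-(6 + 15))*(4*(1**2)**2))*(-11) = ((-1*21)*(4*1**2))*(-11) = -84*(-11) = 924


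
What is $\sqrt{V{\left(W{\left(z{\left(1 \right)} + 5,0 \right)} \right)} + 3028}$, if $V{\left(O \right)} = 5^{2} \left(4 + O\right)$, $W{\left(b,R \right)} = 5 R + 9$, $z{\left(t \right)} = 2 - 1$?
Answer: $\sqrt{3353} \approx 57.905$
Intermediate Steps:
$z{\left(t \right)} = 1$ ($z{\left(t \right)} = 2 - 1 = 1$)
$W{\left(b,R \right)} = 9 + 5 R$
$V{\left(O \right)} = 100 + 25 O$ ($V{\left(O \right)} = 25 \left(4 + O\right) = 100 + 25 O$)
$\sqrt{V{\left(W{\left(z{\left(1 \right)} + 5,0 \right)} \right)} + 3028} = \sqrt{\left(100 + 25 \left(9 + 5 \cdot 0\right)\right) + 3028} = \sqrt{\left(100 + 25 \left(9 + 0\right)\right) + 3028} = \sqrt{\left(100 + 25 \cdot 9\right) + 3028} = \sqrt{\left(100 + 225\right) + 3028} = \sqrt{325 + 3028} = \sqrt{3353}$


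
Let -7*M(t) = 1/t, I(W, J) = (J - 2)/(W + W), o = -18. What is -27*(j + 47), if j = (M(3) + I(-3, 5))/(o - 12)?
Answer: -177729/140 ≈ -1269.5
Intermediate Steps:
I(W, J) = (-2 + J)/(2*W) (I(W, J) = (-2 + J)/((2*W)) = (-2 + J)*(1/(2*W)) = (-2 + J)/(2*W))
M(t) = -1/(7*t)
j = 23/1260 (j = (-⅐/3 + (½)*(-2 + 5)/(-3))/(-18 - 12) = (-⅐*⅓ + (½)*(-⅓)*3)/(-30) = (-1/21 - ½)*(-1/30) = -23/42*(-1/30) = 23/1260 ≈ 0.018254)
-27*(j + 47) = -27*(23/1260 + 47) = -27*59243/1260 = -177729/140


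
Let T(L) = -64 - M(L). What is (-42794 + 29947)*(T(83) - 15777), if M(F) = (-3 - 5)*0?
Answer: 203509327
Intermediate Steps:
M(F) = 0 (M(F) = -8*0 = 0)
T(L) = -64 (T(L) = -64 - 1*0 = -64 + 0 = -64)
(-42794 + 29947)*(T(83) - 15777) = (-42794 + 29947)*(-64 - 15777) = -12847*(-15841) = 203509327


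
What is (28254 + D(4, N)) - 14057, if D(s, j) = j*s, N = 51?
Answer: 14401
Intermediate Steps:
(28254 + D(4, N)) - 14057 = (28254 + 51*4) - 14057 = (28254 + 204) - 14057 = 28458 - 14057 = 14401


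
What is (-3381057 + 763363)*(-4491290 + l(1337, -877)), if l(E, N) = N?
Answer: 11759118602898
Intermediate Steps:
(-3381057 + 763363)*(-4491290 + l(1337, -877)) = (-3381057 + 763363)*(-4491290 - 877) = -2617694*(-4492167) = 11759118602898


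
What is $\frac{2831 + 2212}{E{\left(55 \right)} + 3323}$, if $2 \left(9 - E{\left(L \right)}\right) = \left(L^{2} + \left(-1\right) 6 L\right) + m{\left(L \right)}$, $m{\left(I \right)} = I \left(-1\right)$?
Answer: $\frac{5043}{2012} \approx 2.5065$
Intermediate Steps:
$m{\left(I \right)} = - I$
$E{\left(L \right)} = 9 - \frac{L^{2}}{2} + \frac{7 L}{2}$ ($E{\left(L \right)} = 9 - \frac{\left(L^{2} + \left(-1\right) 6 L\right) - L}{2} = 9 - \frac{\left(L^{2} - 6 L\right) - L}{2} = 9 - \frac{L^{2} - 7 L}{2} = 9 - \left(\frac{L^{2}}{2} - \frac{7 L}{2}\right) = 9 - \frac{L^{2}}{2} + \frac{7 L}{2}$)
$\frac{2831 + 2212}{E{\left(55 \right)} + 3323} = \frac{2831 + 2212}{\left(9 - \frac{55^{2}}{2} + \frac{7}{2} \cdot 55\right) + 3323} = \frac{5043}{\left(9 - \frac{3025}{2} + \frac{385}{2}\right) + 3323} = \frac{5043}{-1311 + 3323} = \frac{5043}{2012}$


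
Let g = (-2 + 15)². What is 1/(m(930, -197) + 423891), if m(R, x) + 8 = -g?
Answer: 1/423714 ≈ 2.3601e-6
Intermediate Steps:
g = 169 (g = 13² = 169)
m(R, x) = -177 (m(R, x) = -8 - 1*169 = -8 - 169 = -177)
1/(m(930, -197) + 423891) = 1/(-177 + 423891) = 1/423714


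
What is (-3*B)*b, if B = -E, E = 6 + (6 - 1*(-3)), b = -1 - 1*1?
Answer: -90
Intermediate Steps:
b = -2 (b = -1 - 1 = -2)
E = 15 (E = 6 + (6 + 3) = 6 + 9 = 15)
B = -15 (B = -1*15 = -15)
(-3*B)*b = -3*(-15)*(-2) = 45*(-2) = -90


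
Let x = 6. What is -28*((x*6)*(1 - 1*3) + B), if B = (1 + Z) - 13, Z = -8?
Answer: 2576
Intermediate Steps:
B = -20 (B = (1 - 8) - 13 = -7 - 13 = -20)
-28*((x*6)*(1 - 1*3) + B) = -28*((6*6)*(1 - 1*3) - 20) = -28*(36*(1 - 3) - 20) = -28*(36*(-2) - 20) = -28*(-72 - 20) = -28*(-92) = 2576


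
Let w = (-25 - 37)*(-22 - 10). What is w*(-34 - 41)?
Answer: -148800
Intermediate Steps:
w = 1984 (w = -62*(-32) = 1984)
w*(-34 - 41) = 1984*(-34 - 41) = 1984*(-75) = -148800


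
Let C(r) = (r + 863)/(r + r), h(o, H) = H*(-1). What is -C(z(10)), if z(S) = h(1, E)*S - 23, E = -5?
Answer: -445/27 ≈ -16.481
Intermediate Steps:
h(o, H) = -H
z(S) = -23 + 5*S (z(S) = (-1*(-5))*S - 23 = 5*S - 23 = -23 + 5*S)
C(r) = (863 + r)/(2*r) (C(r) = (863 + r)/((2*r)) = (863 + r)*(1/(2*r)) = (863 + r)/(2*r))
-C(z(10)) = -(863 + (-23 + 5*10))/(2*(-23 + 5*10)) = -(863 + (-23 + 50))/(2*(-23 + 50)) = -(863 + 27)/(2*27) = -890/(2*27) = -1*445/27 = -445/27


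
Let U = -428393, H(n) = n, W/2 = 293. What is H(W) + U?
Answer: -427807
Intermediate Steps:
W = 586 (W = 2*293 = 586)
H(W) + U = 586 - 428393 = -427807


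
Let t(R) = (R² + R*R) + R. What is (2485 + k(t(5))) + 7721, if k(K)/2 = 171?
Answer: 10548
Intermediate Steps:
t(R) = R + 2*R² (t(R) = (R² + R²) + R = 2*R² + R = R + 2*R²)
k(K) = 342 (k(K) = 2*171 = 342)
(2485 + k(t(5))) + 7721 = (2485 + 342) + 7721 = 2827 + 7721 = 10548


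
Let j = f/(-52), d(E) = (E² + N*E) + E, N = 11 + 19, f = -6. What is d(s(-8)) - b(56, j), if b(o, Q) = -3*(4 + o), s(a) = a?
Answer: -4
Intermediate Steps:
N = 30
d(E) = E² + 31*E (d(E) = (E² + 30*E) + E = E² + 31*E)
j = 3/26 (j = -6/(-52) = -6*(-1/52) = 3/26 ≈ 0.11538)
b(o, Q) = -12 - 3*o
d(s(-8)) - b(56, j) = -8*(31 - 8) - (-12 - 3*56) = -8*23 - (-12 - 168) = -184 - 1*(-180) = -184 + 180 = -4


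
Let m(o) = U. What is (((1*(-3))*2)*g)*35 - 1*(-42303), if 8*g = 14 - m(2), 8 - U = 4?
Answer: 84081/2 ≈ 42041.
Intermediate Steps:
U = 4 (U = 8 - 1*4 = 8 - 4 = 4)
m(o) = 4
g = 5/4 (g = (14 - 1*4)/8 = (14 - 4)/8 = (1/8)*10 = 5/4 ≈ 1.2500)
(((1*(-3))*2)*g)*35 - 1*(-42303) = (((1*(-3))*2)*(5/4))*35 - 1*(-42303) = (-3*2*(5/4))*35 + 42303 = -6*5/4*35 + 42303 = -15/2*35 + 42303 = -525/2 + 42303 = 84081/2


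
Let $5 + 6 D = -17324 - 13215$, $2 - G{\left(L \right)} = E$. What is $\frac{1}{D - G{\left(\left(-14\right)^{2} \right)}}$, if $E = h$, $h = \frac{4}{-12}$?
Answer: $- \frac{1}{5093} \approx -0.00019635$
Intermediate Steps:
$h = - \frac{1}{3}$ ($h = 4 \left(- \frac{1}{12}\right) = - \frac{1}{3} \approx -0.33333$)
$E = - \frac{1}{3} \approx -0.33333$
$G{\left(L \right)} = \frac{7}{3}$ ($G{\left(L \right)} = 2 - - \frac{1}{3} = 2 + \frac{1}{3} = \frac{7}{3}$)
$D = - \frac{15272}{3}$ ($D = - \frac{5}{6} + \frac{-17324 - 13215}{6} = - \frac{5}{6} + \frac{1}{6} \left(-30539\right) = - \frac{5}{6} - \frac{30539}{6} = - \frac{15272}{3} \approx -5090.7$)
$\frac{1}{D - G{\left(\left(-14\right)^{2} \right)}} = \frac{1}{- \frac{15272}{3} - \frac{7}{3}} = \frac{1}{-5093} = - \frac{1}{5093}$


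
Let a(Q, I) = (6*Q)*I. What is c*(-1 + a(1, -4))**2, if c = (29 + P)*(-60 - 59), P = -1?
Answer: -2082500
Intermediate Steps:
a(Q, I) = 6*I*Q
c = -3332 (c = (29 - 1)*(-60 - 59) = 28*(-119) = -3332)
c*(-1 + a(1, -4))**2 = -3332*(-1 + 6*(-4)*1)**2 = -3332*(-1 - 24)**2 = -3332*(-25)**2 = -3332*625 = -2082500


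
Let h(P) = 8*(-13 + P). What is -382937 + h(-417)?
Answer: -386377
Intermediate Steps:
h(P) = -104 + 8*P
-382937 + h(-417) = -382937 + (-104 + 8*(-417)) = -382937 + (-104 - 3336) = -382937 - 3440 = -386377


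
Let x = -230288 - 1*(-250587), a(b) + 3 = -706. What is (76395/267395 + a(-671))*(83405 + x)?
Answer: -3930519733728/53479 ≈ -7.3496e+7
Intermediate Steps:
a(b) = -709 (a(b) = -3 - 706 = -709)
x = 20299 (x = -230288 + 250587 = 20299)
(76395/267395 + a(-671))*(83405 + x) = (76395/267395 - 709)*(83405 + 20299) = (76395*(1/267395) - 709)*103704 = (15279/53479 - 709)*103704 = -37901332/53479*103704 = -3930519733728/53479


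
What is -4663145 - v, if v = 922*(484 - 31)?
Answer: -5080811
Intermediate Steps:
v = 417666 (v = 922*453 = 417666)
-4663145 - v = -4663145 - 1*417666 = -4663145 - 417666 = -5080811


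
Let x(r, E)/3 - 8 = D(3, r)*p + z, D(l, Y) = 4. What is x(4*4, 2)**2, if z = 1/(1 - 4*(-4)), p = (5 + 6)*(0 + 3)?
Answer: 51022449/289 ≈ 1.7655e+5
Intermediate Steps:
p = 33 (p = 11*3 = 33)
z = 1/17 (z = 1/(1 + 16) = 1/17 ≈ 0.058824)
x(r, E) = 7143/17 (x(r, E) = 24 + 3*(4*33 + 1/17) = 24 + 3*(132 + 1/17) = 24 + 3*(2245/17) = 24 + 6735/17 = 7143/17)
x(4*4, 2)**2 = (7143/17)**2 = 51022449/289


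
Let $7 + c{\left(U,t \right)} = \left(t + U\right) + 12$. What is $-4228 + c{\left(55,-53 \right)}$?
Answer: $-4221$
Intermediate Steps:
$c{\left(U,t \right)} = 5 + U + t$ ($c{\left(U,t \right)} = -7 + \left(\left(t + U\right) + 12\right) = -7 + \left(\left(U + t\right) + 12\right) = -7 + \left(12 + U + t\right) = 5 + U + t$)
$-4228 + c{\left(55,-53 \right)} = -4228 + \left(5 + 55 - 53\right) = -4228 + 7 = -4221$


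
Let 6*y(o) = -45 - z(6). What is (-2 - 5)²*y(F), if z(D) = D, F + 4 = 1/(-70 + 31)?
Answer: -833/2 ≈ -416.50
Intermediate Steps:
F = -157/39 (F = -4 + 1/(-70 + 31) = -4 + 1/(-39) = -4 - 1/39 = -157/39 ≈ -4.0256)
y(o) = -17/2 (y(o) = (-45 - 1*6)/6 = (-45 - 6)/6 = (⅙)*(-51) = -17/2)
(-2 - 5)²*y(F) = (-2 - 5)²*(-17/2) = (-7)²*(-17/2) = 49*(-17/2) = -833/2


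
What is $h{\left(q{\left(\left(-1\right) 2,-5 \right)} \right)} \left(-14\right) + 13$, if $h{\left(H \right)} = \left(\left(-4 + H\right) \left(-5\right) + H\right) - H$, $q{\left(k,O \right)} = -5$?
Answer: $-617$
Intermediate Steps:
$h{\left(H \right)} = 20 - 5 H$ ($h{\left(H \right)} = \left(\left(20 - 5 H\right) + H\right) - H = \left(20 - 4 H\right) - H = 20 - 5 H$)
$h{\left(q{\left(\left(-1\right) 2,-5 \right)} \right)} \left(-14\right) + 13 = \left(20 - -25\right) \left(-14\right) + 13 = \left(20 + 25\right) \left(-14\right) + 13 = 45 \left(-14\right) + 13 = -630 + 13 = -617$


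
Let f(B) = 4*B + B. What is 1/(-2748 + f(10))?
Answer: -1/2698 ≈ -0.00037064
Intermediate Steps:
f(B) = 5*B
1/(-2748 + f(10)) = 1/(-2748 + 5*10) = 1/(-2748 + 50) = 1/(-2698) = -1/2698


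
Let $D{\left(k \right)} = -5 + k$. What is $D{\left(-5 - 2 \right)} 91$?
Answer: $-1092$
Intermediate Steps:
$D{\left(-5 - 2 \right)} 91 = \left(-5 - 7\right) 91 = \left(-12\right) 91 = -1092$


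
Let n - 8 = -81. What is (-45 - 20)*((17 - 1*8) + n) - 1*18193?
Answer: -14033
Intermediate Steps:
n = -73 (n = 8 - 81 = -73)
(-45 - 20)*((17 - 1*8) + n) - 1*18193 = (-45 - 20)*((17 - 1*8) - 73) - 1*18193 = -65*((17 - 8) - 73) - 18193 = -65*(9 - 73) - 18193 = -65*(-64) - 18193 = 4160 - 18193 = -14033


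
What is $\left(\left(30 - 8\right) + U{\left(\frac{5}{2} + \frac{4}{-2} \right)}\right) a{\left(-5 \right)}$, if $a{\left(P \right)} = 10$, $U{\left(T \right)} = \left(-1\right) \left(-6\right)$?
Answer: $280$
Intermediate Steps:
$U{\left(T \right)} = 6$
$\left(\left(30 - 8\right) + U{\left(\frac{5}{2} + \frac{4}{-2} \right)}\right) a{\left(-5 \right)} = \left(\left(30 - 8\right) + 6\right) 10 = \left(22 + 6\right) 10 = 28 \cdot 10 = 280$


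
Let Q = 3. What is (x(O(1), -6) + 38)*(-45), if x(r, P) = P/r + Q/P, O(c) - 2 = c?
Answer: -3195/2 ≈ -1597.5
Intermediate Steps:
O(c) = 2 + c
x(r, P) = 3/P + P/r (x(r, P) = P/r + 3/P = 3/P + P/r)
(x(O(1), -6) + 38)*(-45) = ((3/(-6) - 6/(2 + 1)) + 38)*(-45) = ((3*(-⅙) - 6/3) + 38)*(-45) = ((-½ - 6*⅓) + 38)*(-45) = ((-½ - 2) + 38)*(-45) = (-5/2 + 38)*(-45) = (71/2)*(-45) = -3195/2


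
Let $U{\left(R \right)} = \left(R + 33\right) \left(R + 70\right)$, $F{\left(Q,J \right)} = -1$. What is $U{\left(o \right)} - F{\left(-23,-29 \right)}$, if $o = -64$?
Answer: $-185$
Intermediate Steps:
$U{\left(R \right)} = \left(33 + R\right) \left(70 + R\right)$
$U{\left(o \right)} - F{\left(-23,-29 \right)} = \left(2310 + \left(-64\right)^{2} + 103 \left(-64\right)\right) - -1 = \left(2310 + 4096 - 6592\right) + 1 = -186 + 1 = -185$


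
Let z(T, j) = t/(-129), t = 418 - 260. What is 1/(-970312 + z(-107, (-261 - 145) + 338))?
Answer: -129/125170406 ≈ -1.0306e-6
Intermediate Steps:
t = 158
z(T, j) = -158/129 (z(T, j) = 158/(-129) = 158*(-1/129) = -158/129)
1/(-970312 + z(-107, (-261 - 145) + 338)) = 1/(-970312 - 158/129) = 1/(-125170406/129) = -129/125170406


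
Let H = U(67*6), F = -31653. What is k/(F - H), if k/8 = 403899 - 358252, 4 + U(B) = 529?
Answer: -182588/16089 ≈ -11.349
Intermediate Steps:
U(B) = 525 (U(B) = -4 + 529 = 525)
H = 525
k = 365176 (k = 8*(403899 - 358252) = 8*45647 = 365176)
k/(F - H) = 365176/(-31653 - 1*525) = 365176/(-31653 - 525) = 365176/(-32178) = 365176*(-1/32178) = -182588/16089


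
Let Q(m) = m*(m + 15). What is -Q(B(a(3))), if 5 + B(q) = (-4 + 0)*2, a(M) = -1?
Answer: 26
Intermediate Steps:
B(q) = -13 (B(q) = -5 + (-4 + 0)*2 = -5 - 4*2 = -5 - 8 = -13)
Q(m) = m*(15 + m)
-Q(B(a(3))) = -(-13)*(15 - 13) = -(-13)*2 = -1*(-26) = 26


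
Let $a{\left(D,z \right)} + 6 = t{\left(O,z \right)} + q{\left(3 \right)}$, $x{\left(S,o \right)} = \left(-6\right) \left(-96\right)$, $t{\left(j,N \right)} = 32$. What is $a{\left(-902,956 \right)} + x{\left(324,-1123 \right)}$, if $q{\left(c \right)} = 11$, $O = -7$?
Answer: $613$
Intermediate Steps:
$x{\left(S,o \right)} = 576$
$a{\left(D,z \right)} = 37$ ($a{\left(D,z \right)} = -6 + \left(32 + 11\right) = -6 + 43 = 37$)
$a{\left(-902,956 \right)} + x{\left(324,-1123 \right)} = 37 + 576 = 613$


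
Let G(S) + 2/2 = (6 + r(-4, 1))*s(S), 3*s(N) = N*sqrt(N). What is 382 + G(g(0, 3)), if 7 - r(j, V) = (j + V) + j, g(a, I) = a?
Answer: 381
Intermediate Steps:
s(N) = N**(3/2)/3 (s(N) = (N*sqrt(N))/3 = N**(3/2)/3)
r(j, V) = 7 - V - 2*j (r(j, V) = 7 - ((j + V) + j) = 7 - ((V + j) + j) = 7 - (V + 2*j) = 7 + (-V - 2*j) = 7 - V - 2*j)
G(S) = -1 + 20*S**(3/2)/3 (G(S) = -1 + (6 + (7 - 1*1 - 2*(-4)))*(S**(3/2)/3) = -1 + (6 + (7 - 1 + 8))*(S**(3/2)/3) = -1 + (6 + 14)*(S**(3/2)/3) = -1 + 20*(S**(3/2)/3) = -1 + 20*S**(3/2)/3)
382 + G(g(0, 3)) = 382 + (-1 + 20*0**(3/2)/3) = 382 + (-1 + (20/3)*0) = 382 + (-1 + 0) = 382 - 1 = 381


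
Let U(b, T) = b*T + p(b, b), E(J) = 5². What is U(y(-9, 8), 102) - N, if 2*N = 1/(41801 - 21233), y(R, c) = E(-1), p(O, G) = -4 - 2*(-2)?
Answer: 104896799/41136 ≈ 2550.0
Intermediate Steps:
E(J) = 25
p(O, G) = 0 (p(O, G) = -4 + 4 = 0)
y(R, c) = 25
N = 1/41136 (N = 1/(2*(41801 - 21233)) = (½)/20568 = (½)*(1/20568) = 1/41136 ≈ 2.4310e-5)
U(b, T) = T*b (U(b, T) = b*T + 0 = T*b + 0 = T*b)
U(y(-9, 8), 102) - N = 102*25 - 1*1/41136 = 2550 - 1/41136 = 104896799/41136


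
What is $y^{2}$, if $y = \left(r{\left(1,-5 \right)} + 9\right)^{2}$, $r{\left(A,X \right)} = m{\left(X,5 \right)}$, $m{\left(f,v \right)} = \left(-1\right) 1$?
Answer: $4096$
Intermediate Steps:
$m{\left(f,v \right)} = -1$
$r{\left(A,X \right)} = -1$
$y = 64$ ($y = \left(-1 + 9\right)^{2} = 8^{2} = 64$)
$y^{2} = 64^{2} = 4096$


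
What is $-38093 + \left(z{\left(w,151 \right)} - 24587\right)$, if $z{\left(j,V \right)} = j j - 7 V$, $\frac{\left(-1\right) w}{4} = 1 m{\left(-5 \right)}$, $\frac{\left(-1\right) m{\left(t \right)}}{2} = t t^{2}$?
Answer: $936263$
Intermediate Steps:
$m{\left(t \right)} = - 2 t^{3}$ ($m{\left(t \right)} = - 2 t t^{2} = - 2 t^{3}$)
$w = -1000$ ($w = - 4 \cdot 1 \left(- 2 \left(-5\right)^{3}\right) = - 4 \cdot 1 \left(\left(-2\right) \left(-125\right)\right) = - 4 \cdot 1 \cdot 250 = \left(-4\right) 250 = -1000$)
$z{\left(j,V \right)} = j^{2} - 7 V$
$-38093 + \left(z{\left(w,151 \right)} - 24587\right) = -38093 + \left(\left(\left(-1000\right)^{2} - 1057\right) - 24587\right) = -38093 + \left(\left(1000000 - 1057\right) - 24587\right) = -38093 + \left(998943 - 24587\right) = -38093 + 974356 = 936263$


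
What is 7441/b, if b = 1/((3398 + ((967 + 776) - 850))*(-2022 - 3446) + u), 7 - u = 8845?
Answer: -174655345466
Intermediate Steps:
u = -8838 (u = 7 - 1*8845 = 7 - 8845 = -8838)
b = -1/23472026 (b = 1/((3398 + ((967 + 776) - 850))*(-2022 - 3446) - 8838) = 1/((3398 + (1743 - 850))*(-5468) - 8838) = 1/((3398 + 893)*(-5468) - 8838) = 1/(4291*(-5468) - 8838) = 1/(-23463188 - 8838) = 1/(-23472026) = -1/23472026 ≈ -4.2604e-8)
7441/b = 7441/(-1/23472026) = 7441*(-23472026) = -174655345466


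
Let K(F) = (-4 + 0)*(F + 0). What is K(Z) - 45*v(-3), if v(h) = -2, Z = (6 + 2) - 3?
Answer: 70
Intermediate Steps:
Z = 5 (Z = 8 - 3 = 5)
K(F) = -4*F
K(Z) - 45*v(-3) = -4*5 - 45*(-2) = -20 + 90 = 70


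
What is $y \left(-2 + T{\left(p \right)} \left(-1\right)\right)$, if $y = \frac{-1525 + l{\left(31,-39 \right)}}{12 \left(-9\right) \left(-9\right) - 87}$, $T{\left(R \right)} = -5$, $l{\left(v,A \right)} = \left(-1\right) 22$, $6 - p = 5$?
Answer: $- \frac{1547}{295} \approx -5.2441$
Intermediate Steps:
$p = 1$ ($p = 6 - 5 = 1$)
$l{\left(v,A \right)} = -22$
$y = - \frac{1547}{885}$ ($y = \frac{-1525 - 22}{12 \left(-9\right) \left(-9\right) - 87} = - \frac{1547}{\left(-108\right) \left(-9\right) - 87} = - \frac{1547}{972 - 87} = - \frac{1547}{885} \approx -1.748$)
$y \left(-2 + T{\left(p \right)} \left(-1\right)\right) = - \frac{1547 \left(-2 - -5\right)}{885} = - \frac{1547 \left(-2 + 5\right)}{885} = \left(- \frac{1547}{885}\right) 3 = - \frac{1547}{295}$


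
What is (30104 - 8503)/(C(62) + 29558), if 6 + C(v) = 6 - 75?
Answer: 21601/29483 ≈ 0.73266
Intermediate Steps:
C(v) = -75 (C(v) = -6 + (6 - 75) = -6 - 69 = -75)
(30104 - 8503)/(C(62) + 29558) = (30104 - 8503)/(-75 + 29558) = 21601/29483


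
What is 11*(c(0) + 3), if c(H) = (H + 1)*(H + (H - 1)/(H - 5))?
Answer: 176/5 ≈ 35.200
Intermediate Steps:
c(H) = (1 + H)*(H + (-1 + H)/(-5 + H))
11*(c(0) + 3) = 11*((-1 + 0³ - 5*0 - 3*0²)/(-5 + 0) + 3) = 11*((-1 + 0 + 0 - 3*0)/(-5) + 3) = 11*(-(-1 + 0 + 0 + 0)/5 + 3) = 11*(-⅕*(-1) + 3) = 11*(⅕ + 3) = 11*(16/5) = 176/5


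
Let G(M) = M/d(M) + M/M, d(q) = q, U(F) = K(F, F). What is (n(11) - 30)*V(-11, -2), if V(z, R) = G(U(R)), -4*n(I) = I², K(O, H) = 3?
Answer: -241/2 ≈ -120.50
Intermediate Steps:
U(F) = 3
G(M) = 2 (G(M) = M/M + M/M = 1 + 1 = 2)
n(I) = -I²/4
V(z, R) = 2
(n(11) - 30)*V(-11, -2) = (-¼*11² - 30)*2 = (-¼*121 - 30)*2 = (-121/4 - 30)*2 = -241/4*2 = -241/2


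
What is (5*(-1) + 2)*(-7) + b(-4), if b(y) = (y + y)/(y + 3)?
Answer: 29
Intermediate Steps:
b(y) = 2*y/(3 + y) (b(y) = (2*y)/(3 + y) = 2*y/(3 + y))
(5*(-1) + 2)*(-7) + b(-4) = (5*(-1) + 2)*(-7) + 2*(-4)/(3 - 4) = (-5 + 2)*(-7) + 2*(-4)/(-1) = -3*(-7) + 2*(-4)*(-1) = 21 + 8 = 29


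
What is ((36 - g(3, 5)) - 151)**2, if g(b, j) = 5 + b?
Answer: 15129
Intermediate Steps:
((36 - g(3, 5)) - 151)**2 = ((36 - (5 + 3)) - 151)**2 = ((36 - 1*8) - 151)**2 = ((36 - 8) - 151)**2 = (28 - 151)**2 = (-123)**2 = 15129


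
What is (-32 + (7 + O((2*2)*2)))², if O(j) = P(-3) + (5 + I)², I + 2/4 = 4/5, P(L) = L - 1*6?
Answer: 349281/10000 ≈ 34.928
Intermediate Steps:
P(L) = -6 + L (P(L) = L - 6 = -6 + L)
I = 3/10 (I = -½ + 4/5 = -½ + 4*(⅕) = -½ + ⅘ = 3/10 ≈ 0.30000)
O(j) = 1909/100 (O(j) = (-6 - 3) + (5 + 3/10)² = -9 + (53/10)² = -9 + 2809/100 = 1909/100)
(-32 + (7 + O((2*2)*2)))² = (-32 + (7 + 1909/100))² = (-32 + 2609/100)² = (-591/100)² = 349281/10000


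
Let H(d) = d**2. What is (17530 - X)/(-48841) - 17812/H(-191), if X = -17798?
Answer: -2158756660/1781768521 ≈ -1.2116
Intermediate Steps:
(17530 - X)/(-48841) - 17812/H(-191) = (17530 - 1*(-17798))/(-48841) - 17812/((-191)**2) = (17530 + 17798)*(-1/48841) - 17812/36481 = 35328*(-1/48841) - 17812*1/36481 = -35328/48841 - 17812/36481 = -2158756660/1781768521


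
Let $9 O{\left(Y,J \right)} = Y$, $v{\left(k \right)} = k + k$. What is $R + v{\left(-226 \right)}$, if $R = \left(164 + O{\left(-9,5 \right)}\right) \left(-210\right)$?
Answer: $-34682$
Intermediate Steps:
$v{\left(k \right)} = 2 k$
$O{\left(Y,J \right)} = \frac{Y}{9}$
$R = -34230$ ($R = \left(164 + \frac{1}{9} \left(-9\right)\right) \left(-210\right) = \left(164 - 1\right) \left(-210\right) = 163 \left(-210\right) = -34230$)
$R + v{\left(-226 \right)} = -34230 + 2 \left(-226\right) = -34230 - 452 = -34682$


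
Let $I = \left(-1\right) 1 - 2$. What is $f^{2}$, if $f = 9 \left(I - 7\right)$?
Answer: $8100$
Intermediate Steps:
$I = -3$ ($I = -1 - 2 = -3$)
$f = -90$ ($f = 9 \left(-3 - 7\right) = 9 \left(-10\right) = -90$)
$f^{2} = \left(-90\right)^{2} = 8100$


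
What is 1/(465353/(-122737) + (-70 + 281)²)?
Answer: 122737/5463908624 ≈ 2.2463e-5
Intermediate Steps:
1/(465353/(-122737) + (-70 + 281)²) = 1/(465353*(-1/122737) + 211²) = 1/(-465353/122737 + 44521) = 1/(5463908624/122737) = 122737/5463908624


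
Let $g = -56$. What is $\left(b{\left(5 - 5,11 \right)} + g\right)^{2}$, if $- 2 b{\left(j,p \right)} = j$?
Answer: $3136$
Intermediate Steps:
$b{\left(j,p \right)} = - \frac{j}{2}$
$\left(b{\left(5 - 5,11 \right)} + g\right)^{2} = \left(- \frac{5 - 5}{2} - 56\right)^{2} = \left(\left(- \frac{1}{2}\right) 0 - 56\right)^{2} = \left(0 - 56\right)^{2} = \left(-56\right)^{2} = 3136$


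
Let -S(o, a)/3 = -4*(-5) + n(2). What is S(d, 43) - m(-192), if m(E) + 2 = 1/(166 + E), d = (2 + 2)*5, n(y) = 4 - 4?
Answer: -1507/26 ≈ -57.962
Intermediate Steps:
n(y) = 0
d = 20 (d = 4*5 = 20)
S(o, a) = -60 (S(o, a) = -3*(-4*(-5) + 0) = -3*(20 + 0) = -3*20 = -60)
m(E) = -2 + 1/(166 + E)
S(d, 43) - m(-192) = -60 - (-331 - 2*(-192))/(166 - 192) = -60 - (-331 + 384)/(-26) = -60 - (-1)*53/26 = -60 - 1*(-53/26) = -60 + 53/26 = -1507/26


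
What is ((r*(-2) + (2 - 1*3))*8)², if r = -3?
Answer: 1600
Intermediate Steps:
((r*(-2) + (2 - 1*3))*8)² = ((-3*(-2) + (2 - 1*3))*8)² = ((6 + (2 - 3))*8)² = ((6 - 1)*8)² = (5*8)² = 40² = 1600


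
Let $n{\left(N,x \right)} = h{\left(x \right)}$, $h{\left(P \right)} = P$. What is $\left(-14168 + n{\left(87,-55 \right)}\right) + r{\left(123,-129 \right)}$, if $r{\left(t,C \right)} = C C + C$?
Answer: $2289$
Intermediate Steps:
$n{\left(N,x \right)} = x$
$r{\left(t,C \right)} = C + C^{2}$ ($r{\left(t,C \right)} = C^{2} + C = C + C^{2}$)
$\left(-14168 + n{\left(87,-55 \right)}\right) + r{\left(123,-129 \right)} = \left(-14168 - 55\right) - 129 \left(1 - 129\right) = -14223 - -16512 = -14223 + 16512 = 2289$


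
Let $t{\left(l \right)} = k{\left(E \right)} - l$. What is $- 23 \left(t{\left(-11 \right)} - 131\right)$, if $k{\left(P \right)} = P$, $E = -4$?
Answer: $2852$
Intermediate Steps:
$t{\left(l \right)} = -4 - l$
$- 23 \left(t{\left(-11 \right)} - 131\right) = - 23 \left(\left(-4 - -11\right) - 131\right) = - 23 \left(\left(-4 + 11\right) - 131\right) = - 23 \left(7 - 131\right) = \left(-23\right) \left(-124\right) = 2852$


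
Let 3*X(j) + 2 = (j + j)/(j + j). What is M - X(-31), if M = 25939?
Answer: 77818/3 ≈ 25939.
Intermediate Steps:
X(j) = -⅓ (X(j) = -⅔ + ((j + j)/(j + j))/3 = -⅔ + ((2*j)/((2*j)))/3 = -⅔ + ((2*j)*(1/(2*j)))/3 = -⅔ + (⅓)*1 = -⅔ + ⅓ = -⅓)
M - X(-31) = 25939 - 1*(-⅓) = 25939 + ⅓ = 77818/3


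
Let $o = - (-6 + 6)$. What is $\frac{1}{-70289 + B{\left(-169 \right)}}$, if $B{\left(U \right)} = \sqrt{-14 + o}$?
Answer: $- \frac{70289}{4940543535} - \frac{i \sqrt{14}}{4940543535} \approx -1.4227 \cdot 10^{-5} - 7.5734 \cdot 10^{-10} i$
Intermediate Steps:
$o = 0$ ($o = \left(-1\right) 0 = 0$)
$B{\left(U \right)} = i \sqrt{14}$ ($B{\left(U \right)} = \sqrt{-14 + 0} = \sqrt{-14} = i \sqrt{14}$)
$\frac{1}{-70289 + B{\left(-169 \right)}} = \frac{1}{-70289 + i \sqrt{14}}$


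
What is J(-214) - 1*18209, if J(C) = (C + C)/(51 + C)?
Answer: -2967639/163 ≈ -18206.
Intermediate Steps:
J(C) = 2*C/(51 + C) (J(C) = (2*C)/(51 + C) = 2*C/(51 + C))
J(-214) - 1*18209 = 2*(-214)/(51 - 214) - 1*18209 = 2*(-214)/(-163) - 18209 = 2*(-214)*(-1/163) - 18209 = 428/163 - 18209 = -2967639/163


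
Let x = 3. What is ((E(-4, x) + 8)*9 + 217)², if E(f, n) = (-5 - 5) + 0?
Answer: 39601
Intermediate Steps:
E(f, n) = -10 (E(f, n) = -10 + 0 = -10)
((E(-4, x) + 8)*9 + 217)² = ((-10 + 8)*9 + 217)² = (-2*9 + 217)² = (-18 + 217)² = 199² = 39601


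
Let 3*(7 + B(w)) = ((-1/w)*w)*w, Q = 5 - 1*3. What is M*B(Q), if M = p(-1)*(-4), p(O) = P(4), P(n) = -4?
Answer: -368/3 ≈ -122.67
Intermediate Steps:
Q = 2 (Q = 5 - 3 = 2)
p(O) = -4
B(w) = -7 - w/3 (B(w) = -7 + (((-1/w)*w)*w)/3 = -7 + (-w)/3 = -7 - w/3)
M = 16 (M = -4*(-4) = 16)
M*B(Q) = 16*(-7 - ⅓*2) = 16*(-7 - ⅔) = 16*(-23/3) = -368/3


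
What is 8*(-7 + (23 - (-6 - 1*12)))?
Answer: 272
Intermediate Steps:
8*(-7 + (23 - (-6 - 1*12))) = 8*(-7 + (23 - (-6 - 12))) = 8*(-7 + (23 - 1*(-18))) = 8*(-7 + (23 + 18)) = 8*(-7 + 41) = 8*34 = 272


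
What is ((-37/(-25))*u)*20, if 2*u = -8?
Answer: -592/5 ≈ -118.40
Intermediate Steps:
u = -4 (u = (½)*(-8) = -4)
((-37/(-25))*u)*20 = (-37/(-25)*(-4))*20 = (-37*(-1/25)*(-4))*20 = ((37/25)*(-4))*20 = -148/25*20 = -592/5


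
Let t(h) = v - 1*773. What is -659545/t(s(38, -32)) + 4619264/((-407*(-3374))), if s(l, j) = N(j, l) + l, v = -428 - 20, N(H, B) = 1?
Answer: 1119581311/2059827 ≈ 543.53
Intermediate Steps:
v = -448
s(l, j) = 1 + l
t(h) = -1221 (t(h) = -448 - 1*773 = -448 - 773 = -1221)
-659545/t(s(38, -32)) + 4619264/((-407*(-3374))) = -659545/(-1221) + 4619264/((-407*(-3374))) = -659545*(-1/1221) + 4619264/1373218 = 659545/1221 + 4619264*(1/1373218) = 659545/1221 + 2309632/686609 = 1119581311/2059827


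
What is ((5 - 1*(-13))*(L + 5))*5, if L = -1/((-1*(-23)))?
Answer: 10260/23 ≈ 446.09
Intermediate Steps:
L = -1/23 ≈ -0.043478
((5 - 1*(-13))*(L + 5))*5 = ((5 - 1*(-13))*(-1/23 + 5))*5 = ((5 + 13)*(114/23))*5 = (18*(114/23))*5 = (2052/23)*5 = 10260/23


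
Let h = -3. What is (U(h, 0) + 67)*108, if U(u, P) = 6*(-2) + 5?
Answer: 6480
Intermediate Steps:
U(u, P) = -7 (U(u, P) = -12 + 5 = -7)
(U(h, 0) + 67)*108 = (-7 + 67)*108 = 60*108 = 6480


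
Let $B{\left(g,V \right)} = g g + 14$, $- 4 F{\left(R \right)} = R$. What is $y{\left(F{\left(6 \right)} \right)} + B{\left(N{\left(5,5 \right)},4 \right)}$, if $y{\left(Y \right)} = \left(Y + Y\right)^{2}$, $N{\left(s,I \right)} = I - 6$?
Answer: $24$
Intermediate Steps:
$N{\left(s,I \right)} = -6 + I$ ($N{\left(s,I \right)} = I - 6 = -6 + I$)
$F{\left(R \right)} = - \frac{R}{4}$
$y{\left(Y \right)} = 4 Y^{2}$ ($y{\left(Y \right)} = \left(2 Y\right)^{2} = 4 Y^{2}$)
$B{\left(g,V \right)} = 14 + g^{2}$ ($B{\left(g,V \right)} = g^{2} + 14 = 14 + g^{2}$)
$y{\left(F{\left(6 \right)} \right)} + B{\left(N{\left(5,5 \right)},4 \right)} = 4 \left(\left(- \frac{1}{4}\right) 6\right)^{2} + \left(14 + \left(-6 + 5\right)^{2}\right) = 4 \left(- \frac{3}{2}\right)^{2} + \left(14 + \left(-1\right)^{2}\right) = 4 \cdot \frac{9}{4} + \left(14 + 1\right) = 9 + 15 = 24$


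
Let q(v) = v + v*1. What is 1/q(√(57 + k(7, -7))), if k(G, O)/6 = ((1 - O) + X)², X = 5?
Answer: √119/714 ≈ 0.015278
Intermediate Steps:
k(G, O) = 6*(6 - O)² (k(G, O) = 6*((1 - O) + 5)² = 6*(6 - O)²)
q(v) = 2*v (q(v) = v + v = 2*v)
1/q(√(57 + k(7, -7))) = 1/(2*√(57 + 6*(6 - 1*(-7))²)) = 1/(2*√(57 + 6*(6 + 7)²)) = 1/(2*√(57 + 6*13²)) = 1/(2*√(57 + 6*169)) = 1/(2*√(57 + 1014)) = 1/(2*√1071) = 1/(2*(3*√119)) = 1/(6*√119) = √119/714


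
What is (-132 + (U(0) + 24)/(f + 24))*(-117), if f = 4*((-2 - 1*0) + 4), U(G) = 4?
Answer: 122733/8 ≈ 15342.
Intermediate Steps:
f = 8 (f = 4*((-2 + 0) + 4) = 4*(-2 + 4) = 4*2 = 8)
(-132 + (U(0) + 24)/(f + 24))*(-117) = (-132 + (4 + 24)/(8 + 24))*(-117) = (-132 + 28/32)*(-117) = (-132 + 28*(1/32))*(-117) = (-132 + 7/8)*(-117) = -1049/8*(-117) = 122733/8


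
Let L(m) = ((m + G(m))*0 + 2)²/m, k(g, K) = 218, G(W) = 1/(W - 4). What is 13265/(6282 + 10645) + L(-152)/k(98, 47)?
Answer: 109870333/140223268 ≈ 0.78354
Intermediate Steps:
G(W) = 1/(-4 + W)
L(m) = 4/m (L(m) = ((m + 1/(-4 + m))*0 + 2)²/m = (0 + 2)²/m = 2²/m = 4/m)
13265/(6282 + 10645) + L(-152)/k(98, 47) = 13265/(6282 + 10645) + (4/(-152))/218 = 13265/16927 + (4*(-1/152))*(1/218) = 13265*(1/16927) - 1/38*1/218 = 13265/16927 - 1/8284 = 109870333/140223268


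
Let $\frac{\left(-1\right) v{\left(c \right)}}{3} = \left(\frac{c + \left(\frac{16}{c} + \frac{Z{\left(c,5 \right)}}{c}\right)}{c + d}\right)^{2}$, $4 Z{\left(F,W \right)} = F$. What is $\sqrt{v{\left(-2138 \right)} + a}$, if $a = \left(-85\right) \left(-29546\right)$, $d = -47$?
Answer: $\frac{\sqrt{414419064726137093}}{406220} \approx 1584.7$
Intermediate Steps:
$Z{\left(F,W \right)} = \frac{F}{4}$
$a = 2511410$
$v{\left(c \right)} = - \frac{3 \left(\frac{1}{4} + c + \frac{16}{c}\right)^{2}}{\left(-47 + c\right)^{2}}$ ($v{\left(c \right)} = - 3 \left(\frac{c + \left(\frac{16}{c} + \frac{\frac{1}{4} c}{c}\right)}{c - 47}\right)^{2} = - 3 \left(\frac{c + \left(\frac{16}{c} + \frac{1}{4}\right)}{-47 + c}\right)^{2} = - 3 \left(\frac{c + \left(\frac{1}{4} + \frac{16}{c}\right)}{-47 + c}\right)^{2} = - 3 \left(\frac{\frac{1}{4} + c + \frac{16}{c}}{-47 + c}\right)^{2} = - 3 \frac{\left(\frac{1}{4} + c + \frac{16}{c}\right)^{2}}{\left(-47 + c\right)^{2}} = - \frac{3 \left(\frac{1}{4} + c + \frac{16}{c}\right)^{2}}{\left(-47 + c\right)^{2}}$)
$\sqrt{v{\left(-2138 \right)} + a} = \sqrt{- \frac{3 \left(64 - 2138 + 4 \left(-2138\right)^{2}\right)^{2}}{16 \cdot 4571044 \left(-47 - 2138\right)^{2}} + 2511410} = \sqrt{\left(- \frac{3}{16}\right) \frac{1}{4571044} \cdot \frac{1}{4774225} \left(64 - 2138 + 4 \cdot 4571044\right)^{2} + 2511410} = \sqrt{\left(- \frac{3}{16}\right) \frac{1}{4571044} \cdot \frac{1}{4774225} \left(64 - 2138 + 18284176\right)^{2} + 2511410} = \sqrt{\left(- \frac{3}{16}\right) \frac{1}{4571044} \cdot \frac{1}{4774225} \cdot 18282102^{2} + 2511410} = \sqrt{\left(- \frac{3}{16}\right) \frac{1}{4571044} \cdot \frac{1}{4774225} \cdot 334235253538404 + 2511410} = \sqrt{- \frac{473868506907}{165014688400} + 2511410} = \sqrt{\frac{414419064726137093}{165014688400}} = \frac{\sqrt{414419064726137093}}{406220}$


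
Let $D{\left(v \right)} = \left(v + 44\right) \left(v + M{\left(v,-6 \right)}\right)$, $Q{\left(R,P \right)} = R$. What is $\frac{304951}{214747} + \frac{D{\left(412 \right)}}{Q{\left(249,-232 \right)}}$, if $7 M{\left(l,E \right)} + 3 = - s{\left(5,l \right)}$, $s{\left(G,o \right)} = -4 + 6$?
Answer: $\frac{94152181707}{124768007} \approx 754.62$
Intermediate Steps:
$s{\left(G,o \right)} = 2$
$M{\left(l,E \right)} = - \frac{5}{7}$ ($M{\left(l,E \right)} = - \frac{3}{7} + \frac{\left(-1\right) 2}{7} = - \frac{3}{7} + \frac{1}{7} \left(-2\right) = - \frac{3}{7} - \frac{2}{7} = - \frac{5}{7}$)
$D{\left(v \right)} = \left(44 + v\right) \left(- \frac{5}{7} + v\right)$ ($D{\left(v \right)} = \left(v + 44\right) \left(v - \frac{5}{7}\right) = \left(44 + v\right) \left(- \frac{5}{7} + v\right)$)
$\frac{304951}{214747} + \frac{D{\left(412 \right)}}{Q{\left(249,-232 \right)}} = \frac{304951}{214747} + \frac{- \frac{220}{7} + 412^{2} + \frac{303}{7} \cdot 412}{249} = 304951 \cdot \frac{1}{214747} + \left(- \frac{220}{7} + 169744 + \frac{124836}{7}\right) \frac{1}{249} = \frac{304951}{214747} + \frac{1312824}{7} \cdot \frac{1}{249} = \frac{304951}{214747} + \frac{437608}{581} = \frac{94152181707}{124768007}$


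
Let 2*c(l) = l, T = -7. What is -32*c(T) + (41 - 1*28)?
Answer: 125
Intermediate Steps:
c(l) = l/2
-32*c(T) + (41 - 1*28) = -16*(-7) + (41 - 1*28) = -32*(-7/2) + (41 - 28) = 112 + 13 = 125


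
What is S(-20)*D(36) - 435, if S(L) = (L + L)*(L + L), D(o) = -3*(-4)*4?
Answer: 76365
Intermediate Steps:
D(o) = 48 (D(o) = 12*4 = 48)
S(L) = 4*L² (S(L) = (2*L)*(2*L) = 4*L²)
S(-20)*D(36) - 435 = (4*(-20)²)*48 - 435 = (4*400)*48 - 435 = 1600*48 - 435 = 76800 - 435 = 76365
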